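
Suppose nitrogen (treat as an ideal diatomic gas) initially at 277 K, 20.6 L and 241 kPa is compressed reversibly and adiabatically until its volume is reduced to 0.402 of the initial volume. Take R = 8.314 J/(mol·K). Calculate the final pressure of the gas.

Adiabatic: TV^(γ−1) = const ⇒ T₂ = 277×(2.49)^0.400 = 399 K; PV^γ = const ⇒ P₂ = 863 kPa.

863 kPa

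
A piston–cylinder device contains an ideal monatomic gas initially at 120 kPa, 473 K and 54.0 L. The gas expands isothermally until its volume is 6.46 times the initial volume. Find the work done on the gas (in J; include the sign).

-12100 J

n = P₁V₁/(RT₁) = 120×54.0/(8.314×473) = 1.65 mol.
Isothermal: T stays 473 K; PV = const ⇒ V₂ = 349 L, P₂ = 18.6 kPa.
W = nRT ln(V₂/V₁) = 1.65×8.314×473×ln(6.46) = 12100 J.
Work done on the gas = −W_by = -12100 J.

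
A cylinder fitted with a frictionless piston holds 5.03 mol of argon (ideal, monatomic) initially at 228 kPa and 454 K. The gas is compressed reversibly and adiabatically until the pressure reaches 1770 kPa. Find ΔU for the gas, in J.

36200 J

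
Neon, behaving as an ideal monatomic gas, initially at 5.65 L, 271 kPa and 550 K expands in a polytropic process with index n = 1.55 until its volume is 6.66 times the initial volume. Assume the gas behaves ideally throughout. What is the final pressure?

Polytropic n=1.55: T₂ = T₁(V₁/V₂)^(n−1) = 550×(0.150)^0.55 = 194 K; P₂ = P₁(V₁/V₂)^n = 14.3 kPa.

14.3 kPa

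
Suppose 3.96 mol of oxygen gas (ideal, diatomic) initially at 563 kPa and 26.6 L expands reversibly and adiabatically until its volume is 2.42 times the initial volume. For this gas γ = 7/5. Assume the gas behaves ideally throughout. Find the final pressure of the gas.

163 kPa

T₁ = P₁V₁/(nR) = 563×26.6/(3.96×8.314) = 455 K.
Adiabatic: TV^(γ−1) = const ⇒ T₂ = 455×(0.413)^0.400 = 319 K; PV^γ = const ⇒ P₂ = 163 kPa.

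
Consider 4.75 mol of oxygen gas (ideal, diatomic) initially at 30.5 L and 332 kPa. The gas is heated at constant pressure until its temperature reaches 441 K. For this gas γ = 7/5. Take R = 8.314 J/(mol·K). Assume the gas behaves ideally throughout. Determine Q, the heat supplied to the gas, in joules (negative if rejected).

25500 J

T₁ = P₁V₁/(nR) = 332×30.5/(4.75×8.314) = 256 K.
Isobaric: P stays 332 kPa; V/T = const ⇒ T₂ = 441 K, V₂ = 52.5 L.
W = PΔV = 332×(52.5−30.5) kPa·L = 7290 J.
ΔU = nCvΔT = 4.75×20.8×(441−256) = 18200 J.
Q = ΔU + W = nCpΔT = 25500 J.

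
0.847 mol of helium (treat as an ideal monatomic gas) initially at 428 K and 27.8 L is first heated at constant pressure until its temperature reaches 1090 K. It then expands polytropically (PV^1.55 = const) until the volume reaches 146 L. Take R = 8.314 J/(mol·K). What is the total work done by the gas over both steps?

9240 J

P₁ = nRT₁/V₁ = 0.847×8.314×428/27.8 = 108 kPa.
Step 1 — Isobaric: P stays 108 kPa; V/T = const ⇒ T₂ = 1090 K, V₂ = 70.8 L.
W = PΔV = 108×(70.8−27.8) kPa·L = 4660 J.
ΔU = nCvΔT = 0.847×12.5×(1090−428) = 6990 J.
Q = ΔU + W = nCpΔT = 11700 J.
State after step 1: P = 108 kPa, V = 70.8 L, T = 1090 K.
Step 2 — Polytropic n=1.55: T₂ = T₁(V₁/V₂)^(n−1) = 1090×(0.485)^0.55 = 732 K; P₂ = P₁(V₁/V₂)^n = 35.3 kPa.
W = (P₁V₁−P₂V₂)/(n−1) = (108×70.8−35.3×146)/0.55 = 4580 J.
ΔU = nCvΔT = 0.847×12.5×(732−1090) = -3780 J.
Q = ΔU + W = 802 J.
Net over both steps: W = 9240 J, Q = 12500 J, ΔU = 3210 J.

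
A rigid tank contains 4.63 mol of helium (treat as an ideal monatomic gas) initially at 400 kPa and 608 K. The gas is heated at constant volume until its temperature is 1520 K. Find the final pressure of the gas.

1000 kPa

V₁ = nRT₁/P₁ = 4.63×8.314×608/400 = 58.5 L.
Isochoric: V stays 58.5 L; P/T = const ⇒ T₂ = 1520 K, P₂ = 1000 kPa.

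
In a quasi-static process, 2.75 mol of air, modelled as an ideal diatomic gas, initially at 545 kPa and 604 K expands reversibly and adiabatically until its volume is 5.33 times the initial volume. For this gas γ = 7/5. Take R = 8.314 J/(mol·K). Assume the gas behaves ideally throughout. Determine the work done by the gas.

16800 J

V₁ = nRT₁/P₁ = 2.75×8.314×604/545 = 25.3 L.
Adiabatic: TV^(γ−1) = const ⇒ T₂ = 604×(0.188)^0.400 = 309 K; PV^γ = const ⇒ P₂ = 52.4 kPa.
ΔU = nCvΔT = 2.75×20.8×(309−604) = -16800 J.
Q = 0 for an adiabatic process, so W = −ΔU = 16800 J.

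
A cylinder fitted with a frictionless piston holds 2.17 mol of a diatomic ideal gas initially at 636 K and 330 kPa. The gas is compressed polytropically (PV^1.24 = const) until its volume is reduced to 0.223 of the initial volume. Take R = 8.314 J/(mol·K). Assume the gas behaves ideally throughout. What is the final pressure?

2120 kPa

V₁ = nRT₁/P₁ = 2.17×8.314×636/330 = 34.8 L.
Polytropic n=1.24: T₂ = T₁(V₁/V₂)^(n−1) = 636×(4.48)^0.24 = 912 K; P₂ = P₁(V₁/V₂)^n = 2120 kPa.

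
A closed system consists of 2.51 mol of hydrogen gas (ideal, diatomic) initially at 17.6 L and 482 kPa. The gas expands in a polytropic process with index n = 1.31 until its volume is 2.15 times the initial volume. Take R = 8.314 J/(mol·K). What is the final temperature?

321 K

T₁ = P₁V₁/(nR) = 482×17.6/(2.51×8.314) = 407 K.
Polytropic n=1.31: T₂ = T₁(V₁/V₂)^(n−1) = 407×(0.465)^0.31 = 321 K; P₂ = P₁(V₁/V₂)^n = 177 kPa.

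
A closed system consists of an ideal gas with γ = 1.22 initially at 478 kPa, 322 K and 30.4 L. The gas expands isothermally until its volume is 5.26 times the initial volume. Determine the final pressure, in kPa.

90.9 kPa

Isothermal: T stays 322 K; PV = const ⇒ V₂ = 160 L, P₂ = 90.9 kPa.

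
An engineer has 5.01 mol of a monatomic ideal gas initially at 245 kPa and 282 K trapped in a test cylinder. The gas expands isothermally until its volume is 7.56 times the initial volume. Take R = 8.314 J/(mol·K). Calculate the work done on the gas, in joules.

-23800 J

V₁ = nRT₁/P₁ = 5.01×8.314×282/245 = 47.9 L.
Isothermal: T stays 282 K; PV = const ⇒ V₂ = 362 L, P₂ = 32.4 kPa.
W = nRT ln(V₂/V₁) = 5.01×8.314×282×ln(7.56) = 23800 J.
Work done on the gas = −W_by = -23800 J.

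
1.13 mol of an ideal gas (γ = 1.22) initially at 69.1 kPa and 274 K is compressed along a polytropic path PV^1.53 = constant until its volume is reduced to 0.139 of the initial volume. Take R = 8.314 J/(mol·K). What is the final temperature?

780 K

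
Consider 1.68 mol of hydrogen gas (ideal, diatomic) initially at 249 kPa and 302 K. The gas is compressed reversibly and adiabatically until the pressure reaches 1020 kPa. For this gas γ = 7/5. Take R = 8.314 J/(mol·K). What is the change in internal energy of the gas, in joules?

5230 J

V₁ = nRT₁/P₁ = 1.68×8.314×302/249 = 16.9 L.
Adiabatic: T₂/T₁ = (P₂/P₁)^((γ−1)/γ) ⇒ T₂ = 302×(4.10)^0.286 = 452 K; V₂ = 6.19 L.
For an ideal gas ΔU = nCvΔT with Cv = (5/2)R = 20.8 J/(mol·K).
ΔU = 1.68×20.8×(452−302) = 5230 J.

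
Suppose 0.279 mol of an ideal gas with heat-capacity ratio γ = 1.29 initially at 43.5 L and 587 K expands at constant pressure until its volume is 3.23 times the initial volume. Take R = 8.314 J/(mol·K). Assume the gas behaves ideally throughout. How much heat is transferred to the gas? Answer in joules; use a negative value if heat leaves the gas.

P₁ = nRT₁/V₁ = 0.279×8.314×587/43.5 = 31.3 kPa.
Isobaric: P stays 31.3 kPa; V/T = const ⇒ T₂ = 1900 K, V₂ = 141 L.
W = PΔV = 31.3×(141−43.5) kPa·L = 3040 J.
ΔU = nCvΔT = 0.279×28.7×(1900−587) = 10500 J.
Q = ΔU + W = nCpΔT = 13500 J.

13500 J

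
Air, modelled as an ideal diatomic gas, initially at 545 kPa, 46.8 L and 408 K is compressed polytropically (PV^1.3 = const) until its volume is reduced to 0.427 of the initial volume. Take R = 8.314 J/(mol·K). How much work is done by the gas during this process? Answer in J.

n = P₁V₁/(RT₁) = 545×46.8/(8.314×408) = 7.52 mol.
Polytropic n=1.3: T₂ = T₁(V₁/V₂)^(n−1) = 408×(2.34)^0.30 = 527 K; P₂ = P₁(V₁/V₂)^n = 1650 kPa.
W = (P₁V₁−P₂V₂)/(n−1) = (545×46.8−1650×20.0)/0.30 = -24700 J.

-24700 J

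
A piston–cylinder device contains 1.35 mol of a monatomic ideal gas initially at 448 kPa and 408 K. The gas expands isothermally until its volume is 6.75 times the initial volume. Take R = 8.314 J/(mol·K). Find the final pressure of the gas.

66.4 kPa

V₁ = nRT₁/P₁ = 1.35×8.314×408/448 = 10.2 L.
Isothermal: T stays 408 K; PV = const ⇒ V₂ = 69.0 L, P₂ = 66.4 kPa.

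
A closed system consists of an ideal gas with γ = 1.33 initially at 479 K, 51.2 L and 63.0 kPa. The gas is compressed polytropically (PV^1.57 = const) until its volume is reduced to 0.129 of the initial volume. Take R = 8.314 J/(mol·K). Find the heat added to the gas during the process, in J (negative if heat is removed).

9110 J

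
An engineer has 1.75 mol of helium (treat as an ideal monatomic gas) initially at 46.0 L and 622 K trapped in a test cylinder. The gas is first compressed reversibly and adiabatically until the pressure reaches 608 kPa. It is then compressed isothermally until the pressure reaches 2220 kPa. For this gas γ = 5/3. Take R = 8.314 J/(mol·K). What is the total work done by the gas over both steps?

-26100 J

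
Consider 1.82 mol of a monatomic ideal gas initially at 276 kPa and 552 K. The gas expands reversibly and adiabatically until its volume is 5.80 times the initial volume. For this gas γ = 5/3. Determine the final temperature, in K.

171 K

V₁ = nRT₁/P₁ = 1.82×8.314×552/276 = 30.3 L.
Adiabatic: TV^(γ−1) = const ⇒ T₂ = 552×(0.172)^0.667 = 171 K; PV^γ = const ⇒ P₂ = 14.7 kPa.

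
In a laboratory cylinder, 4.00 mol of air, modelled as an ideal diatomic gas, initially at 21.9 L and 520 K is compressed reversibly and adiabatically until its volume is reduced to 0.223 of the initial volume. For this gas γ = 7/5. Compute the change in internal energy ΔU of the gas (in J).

P₁ = nRT₁/V₁ = 4.00×8.314×520/21.9 = 790 kPa.
Adiabatic: TV^(γ−1) = const ⇒ T₂ = 520×(4.48)^0.400 = 948 K; PV^γ = const ⇒ P₂ = 6450 kPa.
For an ideal gas ΔU = nCvΔT with Cv = (5/2)R = 20.8 J/(mol·K).
ΔU = 4.00×20.8×(948−520) = 35600 J.

35600 J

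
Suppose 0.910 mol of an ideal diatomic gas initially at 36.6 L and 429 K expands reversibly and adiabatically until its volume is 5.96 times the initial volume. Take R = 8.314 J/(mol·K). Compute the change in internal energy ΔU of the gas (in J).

P₁ = nRT₁/V₁ = 0.910×8.314×429/36.6 = 88.7 kPa.
Adiabatic: TV^(γ−1) = const ⇒ T₂ = 429×(0.168)^0.400 = 210 K; PV^γ = const ⇒ P₂ = 7.29 kPa.
For an ideal gas ΔU = nCvΔT with Cv = (5/2)R = 20.8 J/(mol·K).
ΔU = 0.910×20.8×(210−429) = -4140 J.

-4140 J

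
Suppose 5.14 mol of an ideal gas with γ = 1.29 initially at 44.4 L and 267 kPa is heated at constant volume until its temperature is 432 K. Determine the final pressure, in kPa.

T₁ = P₁V₁/(nR) = 267×44.4/(5.14×8.314) = 277 K.
Isochoric: V stays 44.4 L; P/T = const ⇒ T₂ = 432 K, P₂ = 416 kPa.

416 kPa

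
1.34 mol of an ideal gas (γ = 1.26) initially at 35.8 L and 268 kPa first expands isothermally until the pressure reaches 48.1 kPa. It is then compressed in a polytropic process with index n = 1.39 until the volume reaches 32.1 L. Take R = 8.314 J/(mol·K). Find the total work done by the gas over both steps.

-9080 J

T₁ = P₁V₁/(nR) = 268×35.8/(1.34×8.314) = 861 K.
Step 1 — Isothermal: T stays 861 K; PV = const ⇒ V₂ = 199 L, P₂ = 48.1 kPa.
ΔU = 0 (ideal gas, T constant).
W = nRT ln(V₂/V₁) = 1.34×8.314×861×ln(5.57) = 16500 J.
Q = ΔU + W = 16500 J.
State after step 1: P = 48.1 kPa, V = 199 L, T = 861 K.
Step 2 — Polytropic n=1.39: T₂ = T₁(V₁/V₂)^(n−1) = 861×(6.21)^0.39 = 1760 K; P₂ = P₁(V₁/V₂)^n = 609 kPa.
W = (P₁V₁−P₂V₂)/(n−1) = (48.1×199−609×32.1)/0.39 = -25600 J.
ΔU = nCvΔT = 1.34×32.0×(1760−861) = 38300 J.
Q = ΔU + W = 12800 J.
Net over both steps: W = -9080 J, Q = 29300 J, ΔU = 38300 J.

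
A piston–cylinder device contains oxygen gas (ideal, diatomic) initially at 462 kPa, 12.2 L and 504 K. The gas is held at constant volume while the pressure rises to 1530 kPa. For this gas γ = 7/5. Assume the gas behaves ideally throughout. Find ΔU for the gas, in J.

32600 J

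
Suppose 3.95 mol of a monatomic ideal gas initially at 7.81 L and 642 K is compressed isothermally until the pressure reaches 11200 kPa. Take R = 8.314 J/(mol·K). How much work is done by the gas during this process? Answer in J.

P₁ = nRT₁/V₁ = 3.95×8.314×642/7.81 = 2700 kPa.
Isothermal: T stays 642 K; PV = const ⇒ V₂ = 1.88 L, P₂ = 11200 kPa.
W = nRT ln(V₂/V₁) = 3.95×8.314×642×ln(0.241) = -30000 J.

-30000 J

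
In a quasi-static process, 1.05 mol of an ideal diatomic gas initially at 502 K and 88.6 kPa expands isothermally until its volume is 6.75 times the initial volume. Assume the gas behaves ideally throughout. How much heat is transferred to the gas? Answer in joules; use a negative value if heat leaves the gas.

V₁ = nRT₁/P₁ = 1.05×8.314×502/88.6 = 49.5 L.
Isothermal: T stays 502 K; PV = const ⇒ V₂ = 334 L, P₂ = 13.1 kPa.
ΔU = 0 (ideal gas, T constant).
W = nRT ln(V₂/V₁) = 1.05×8.314×502×ln(6.75) = 8370 J.
Q = ΔU + W = 8370 J.

8370 J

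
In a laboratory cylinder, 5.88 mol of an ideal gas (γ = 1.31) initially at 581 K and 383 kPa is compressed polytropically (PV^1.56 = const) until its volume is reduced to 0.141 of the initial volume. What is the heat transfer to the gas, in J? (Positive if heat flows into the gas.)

V₁ = nRT₁/P₁ = 5.88×8.314×581/383 = 74.2 L.
Polytropic n=1.56: T₂ = T₁(V₁/V₂)^(n−1) = 581×(7.09)^0.56 = 1740 K; P₂ = P₁(V₁/V₂)^n = 8140 kPa.
W = (P₁V₁−P₂V₂)/(n−1) = (383×74.2−8140×10.5)/0.56 = -101000 J.
ΔU = nCvΔT = 5.88×26.8×(1740−581) = 183000 J.
Q = ΔU + W = 81600 J.

81600 J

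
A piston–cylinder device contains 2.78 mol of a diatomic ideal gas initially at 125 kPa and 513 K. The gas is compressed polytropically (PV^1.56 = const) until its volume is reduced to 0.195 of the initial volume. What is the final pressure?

1600 kPa

V₁ = nRT₁/P₁ = 2.78×8.314×513/125 = 94.9 L.
Polytropic n=1.56: T₂ = T₁(V₁/V₂)^(n−1) = 513×(5.13)^0.56 = 1280 K; P₂ = P₁(V₁/V₂)^n = 1600 kPa.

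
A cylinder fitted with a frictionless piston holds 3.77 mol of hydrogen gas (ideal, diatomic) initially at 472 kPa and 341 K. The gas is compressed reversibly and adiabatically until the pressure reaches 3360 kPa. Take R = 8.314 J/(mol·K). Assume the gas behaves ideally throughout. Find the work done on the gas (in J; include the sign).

V₁ = nRT₁/P₁ = 3.77×8.314×341/472 = 22.6 L.
Adiabatic: T₂/T₁ = (P₂/P₁)^((γ−1)/γ) ⇒ T₂ = 341×(7.12)^0.286 = 597 K; V₂ = 5.57 L.
ΔU = nCvΔT = 3.77×20.8×(597−341) = 20100 J.
Q = 0 for an adiabatic process, so W = −ΔU = -20100 J.
Work done on the gas = −W_by = 20100 J.

20100 J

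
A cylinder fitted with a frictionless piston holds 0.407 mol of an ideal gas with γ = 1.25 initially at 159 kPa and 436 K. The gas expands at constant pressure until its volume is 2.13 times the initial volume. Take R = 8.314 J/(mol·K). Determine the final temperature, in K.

929 K

V₁ = nRT₁/P₁ = 0.407×8.314×436/159 = 9.28 L.
Isobaric: P stays 159 kPa; V/T = const ⇒ T₂ = 929 K, V₂ = 19.8 L.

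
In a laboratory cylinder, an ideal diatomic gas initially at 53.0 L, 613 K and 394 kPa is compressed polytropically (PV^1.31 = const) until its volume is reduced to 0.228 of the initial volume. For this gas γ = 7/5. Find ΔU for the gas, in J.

30400 J

n = P₁V₁/(RT₁) = 394×53.0/(8.314×613) = 4.10 mol.
Polytropic n=1.31: T₂ = T₁(V₁/V₂)^(n−1) = 613×(4.39)^0.31 = 969 K; P₂ = P₁(V₁/V₂)^n = 2730 kPa.
For an ideal gas ΔU = nCvΔT with Cv = (5/2)R = 20.8 J/(mol·K).
ΔU = 4.10×20.8×(969−613) = 30400 J.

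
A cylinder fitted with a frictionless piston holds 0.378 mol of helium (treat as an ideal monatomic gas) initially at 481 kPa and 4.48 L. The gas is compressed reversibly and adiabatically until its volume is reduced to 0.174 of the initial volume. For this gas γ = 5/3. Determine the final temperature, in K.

2200 K

T₁ = P₁V₁/(nR) = 481×4.48/(0.378×8.314) = 686 K.
Adiabatic: TV^(γ−1) = const ⇒ T₂ = 686×(5.75)^0.667 = 2200 K; PV^γ = const ⇒ P₂ = 8870 kPa.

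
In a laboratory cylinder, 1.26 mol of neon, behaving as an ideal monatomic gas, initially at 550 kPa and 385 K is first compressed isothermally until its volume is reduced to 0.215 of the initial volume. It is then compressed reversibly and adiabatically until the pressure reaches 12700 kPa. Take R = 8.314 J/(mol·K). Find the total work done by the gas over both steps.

-11600 J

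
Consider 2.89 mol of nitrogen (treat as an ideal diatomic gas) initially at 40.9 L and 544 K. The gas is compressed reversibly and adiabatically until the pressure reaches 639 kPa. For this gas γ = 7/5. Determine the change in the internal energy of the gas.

P₁ = nRT₁/V₁ = 2.89×8.314×544/40.9 = 320 kPa.
Adiabatic: T₂/T₁ = (P₂/P₁)^((γ−1)/γ) ⇒ T₂ = 544×(2.00)^0.286 = 663 K; V₂ = 24.9 L.
For an ideal gas ΔU = nCvΔT with Cv = (5/2)R = 20.8 J/(mol·K).
ΔU = 2.89×20.8×(663−544) = 7150 J.

7150 J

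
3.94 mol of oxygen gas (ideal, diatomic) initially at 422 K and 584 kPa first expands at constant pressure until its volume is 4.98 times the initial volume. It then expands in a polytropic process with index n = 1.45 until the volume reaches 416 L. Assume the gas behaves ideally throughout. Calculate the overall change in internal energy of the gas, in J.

63000 J

V₁ = nRT₁/P₁ = 3.94×8.314×422/584 = 23.7 L.
Step 1 — Isobaric: P stays 584 kPa; V/T = const ⇒ T₂ = 2100 K, V₂ = 118 L.
W = PΔV = 584×(118−23.7) kPa·L = 55000 J.
ΔU = nCvΔT = 3.94×20.8×(2100−422) = 138000 J.
Q = ΔU + W = nCpΔT = 193000 J.
State after step 1: P = 584 kPa, V = 118 L, T = 2100 K.
Step 2 — Polytropic n=1.45: T₂ = T₁(V₁/V₂)^(n−1) = 2100×(0.283)^0.45 = 1190 K; P₂ = P₁(V₁/V₂)^n = 93.8 kPa.
W = (P₁V₁−P₂V₂)/(n−1) = (584×118−93.8×416)/0.45 = 66200 J.
ΔU = nCvΔT = 3.94×20.8×(1190−2100) = -74500 J.
Q = ΔU + W = -8280 J.
Net over both steps: W = 121000 J, Q = 184000 J, ΔU = 63000 J.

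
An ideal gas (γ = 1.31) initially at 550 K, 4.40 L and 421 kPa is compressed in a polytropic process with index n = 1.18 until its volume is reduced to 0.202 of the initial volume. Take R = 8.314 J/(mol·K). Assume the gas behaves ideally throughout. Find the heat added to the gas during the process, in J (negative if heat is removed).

-1440 J

n = P₁V₁/(RT₁) = 421×4.40/(8.314×550) = 0.405 mol.
Polytropic n=1.18: T₂ = T₁(V₁/V₂)^(n−1) = 550×(4.95)^0.18 = 733 K; P₂ = P₁(V₁/V₂)^n = 2780 kPa.
W = (P₁V₁−P₂V₂)/(n−1) = (421×4.40−2780×0.889)/0.18 = -3430 J.
ΔU = nCvΔT = 0.405×26.8×(733−550) = 1990 J.
Q = ΔU + W = -1440 J.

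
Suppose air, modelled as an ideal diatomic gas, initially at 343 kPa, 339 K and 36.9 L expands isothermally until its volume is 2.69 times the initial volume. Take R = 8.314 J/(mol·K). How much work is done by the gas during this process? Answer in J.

12500 J

n = P₁V₁/(RT₁) = 343×36.9/(8.314×339) = 4.49 mol.
Isothermal: T stays 339 K; PV = const ⇒ V₂ = 99.3 L, P₂ = 128 kPa.
W = nRT ln(V₂/V₁) = 4.49×8.314×339×ln(2.69) = 12500 J.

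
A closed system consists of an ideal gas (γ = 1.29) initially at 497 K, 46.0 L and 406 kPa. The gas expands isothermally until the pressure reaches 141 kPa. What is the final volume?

Isothermal: T stays 497 K; PV = const ⇒ V₂ = 132 L, P₂ = 141 kPa.

132 L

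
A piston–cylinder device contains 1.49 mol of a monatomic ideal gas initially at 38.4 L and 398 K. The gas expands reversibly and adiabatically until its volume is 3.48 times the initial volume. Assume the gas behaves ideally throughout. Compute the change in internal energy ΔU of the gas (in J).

P₁ = nRT₁/V₁ = 1.49×8.314×398/38.4 = 128 kPa.
Adiabatic: TV^(γ−1) = const ⇒ T₂ = 398×(0.287)^0.667 = 173 K; PV^γ = const ⇒ P₂ = 16.1 kPa.
For an ideal gas ΔU = nCvΔT with Cv = (3/2)R = 12.5 J/(mol·K).
ΔU = 1.49×12.5×(173−398) = -4180 J.

-4180 J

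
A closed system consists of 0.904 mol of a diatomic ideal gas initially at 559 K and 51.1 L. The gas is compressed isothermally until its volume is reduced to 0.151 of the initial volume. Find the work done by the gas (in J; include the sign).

-7940 J

P₁ = nRT₁/V₁ = 0.904×8.314×559/51.1 = 82.2 kPa.
Isothermal: T stays 559 K; PV = const ⇒ V₂ = 7.72 L, P₂ = 544 kPa.
W = nRT ln(V₂/V₁) = 0.904×8.314×559×ln(0.151) = -7940 J.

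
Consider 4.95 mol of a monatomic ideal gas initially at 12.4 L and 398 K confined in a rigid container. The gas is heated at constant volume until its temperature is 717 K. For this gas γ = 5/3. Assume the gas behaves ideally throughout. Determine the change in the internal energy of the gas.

P₁ = nRT₁/V₁ = 4.95×8.314×398/12.4 = 1320 kPa.
Isochoric: V stays 12.4 L; P/T = const ⇒ T₂ = 717 K, P₂ = 2380 kPa.
For an ideal gas ΔU = nCvΔT with Cv = (3/2)R = 12.5 J/(mol·K).
ΔU = 4.95×12.5×(717−398) = 19700 J.

19700 J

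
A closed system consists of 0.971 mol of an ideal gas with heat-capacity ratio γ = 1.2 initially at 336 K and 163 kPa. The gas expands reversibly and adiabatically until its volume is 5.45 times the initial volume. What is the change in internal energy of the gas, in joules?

-3900 J

V₁ = nRT₁/P₁ = 0.971×8.314×336/163 = 16.6 L.
Adiabatic: TV^(γ−1) = const ⇒ T₂ = 336×(0.183)^0.200 = 239 K; PV^γ = const ⇒ P₂ = 21.3 kPa.
For an ideal gas ΔU = nCvΔT with Cv = R/(γ−1) = 41.6 J/(mol·K).
ΔU = 0.971×41.6×(239−336) = -3900 J.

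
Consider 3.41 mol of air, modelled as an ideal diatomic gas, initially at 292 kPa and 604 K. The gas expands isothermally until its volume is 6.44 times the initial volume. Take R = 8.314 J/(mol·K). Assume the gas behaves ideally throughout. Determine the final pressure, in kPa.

45.3 kPa

V₁ = nRT₁/P₁ = 3.41×8.314×604/292 = 58.6 L.
Isothermal: T stays 604 K; PV = const ⇒ V₂ = 378 L, P₂ = 45.3 kPa.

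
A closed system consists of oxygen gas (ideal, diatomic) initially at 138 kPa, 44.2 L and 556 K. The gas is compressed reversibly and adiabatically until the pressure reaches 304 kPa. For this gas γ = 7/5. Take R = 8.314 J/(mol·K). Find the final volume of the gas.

Adiabatic: T₂/T₁ = (P₂/P₁)^((γ−1)/γ) ⇒ T₂ = 556×(2.20)^0.286 = 697 K; V₂ = 25.1 L.

25.1 L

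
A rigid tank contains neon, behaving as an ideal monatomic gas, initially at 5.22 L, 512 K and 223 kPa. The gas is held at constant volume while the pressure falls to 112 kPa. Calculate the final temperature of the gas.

257 K

Isochoric: V stays 5.22 L; P/T = const ⇒ T₂ = 257 K, P₂ = 112 kPa.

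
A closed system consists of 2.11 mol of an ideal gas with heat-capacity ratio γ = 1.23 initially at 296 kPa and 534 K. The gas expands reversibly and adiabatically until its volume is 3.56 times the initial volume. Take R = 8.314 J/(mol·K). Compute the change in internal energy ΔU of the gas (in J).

-10300 J

V₁ = nRT₁/P₁ = 2.11×8.314×534/296 = 31.6 L.
Adiabatic: TV^(γ−1) = const ⇒ T₂ = 534×(0.281)^0.230 = 399 K; PV^γ = const ⇒ P₂ = 62.1 kPa.
For an ideal gas ΔU = nCvΔT with Cv = R/(γ−1) = 36.1 J/(mol·K).
ΔU = 2.11×36.1×(399−534) = -10300 J.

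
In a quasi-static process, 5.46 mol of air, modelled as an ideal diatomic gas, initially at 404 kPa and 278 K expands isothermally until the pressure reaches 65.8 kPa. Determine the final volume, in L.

V₁ = nRT₁/P₁ = 5.46×8.314×278/404 = 31.2 L.
Isothermal: T stays 278 K; PV = const ⇒ V₂ = 192 L, P₂ = 65.8 kPa.

192 L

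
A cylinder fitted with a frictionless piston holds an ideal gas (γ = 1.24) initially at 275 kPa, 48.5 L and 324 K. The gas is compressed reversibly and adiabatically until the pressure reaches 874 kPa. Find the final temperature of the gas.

405 K

Adiabatic: T₂/T₁ = (P₂/P₁)^((γ−1)/γ) ⇒ T₂ = 324×(3.18)^0.194 = 405 K; V₂ = 19.1 L.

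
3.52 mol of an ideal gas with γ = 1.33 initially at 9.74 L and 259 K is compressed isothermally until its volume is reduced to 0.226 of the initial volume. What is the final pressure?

P₁ = nRT₁/V₁ = 3.52×8.314×259/9.74 = 778 kPa.
Isothermal: T stays 259 K; PV = const ⇒ V₂ = 2.20 L, P₂ = 3440 kPa.

3440 kPa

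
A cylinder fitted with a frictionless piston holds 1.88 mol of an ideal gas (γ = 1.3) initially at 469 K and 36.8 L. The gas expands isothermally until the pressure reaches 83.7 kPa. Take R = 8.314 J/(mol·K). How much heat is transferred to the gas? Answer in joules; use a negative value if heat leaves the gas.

P₁ = nRT₁/V₁ = 1.88×8.314×469/36.8 = 199 kPa.
Isothermal: T stays 469 K; PV = const ⇒ V₂ = 87.6 L, P₂ = 83.7 kPa.
ΔU = 0 (ideal gas, T constant).
W = nRT ln(V₂/V₁) = 1.88×8.314×469×ln(2.38) = 6360 J.
Q = ΔU + W = 6360 J.

6360 J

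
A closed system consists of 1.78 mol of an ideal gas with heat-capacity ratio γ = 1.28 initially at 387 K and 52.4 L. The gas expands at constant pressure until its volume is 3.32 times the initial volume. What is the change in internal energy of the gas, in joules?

47500 J

P₁ = nRT₁/V₁ = 1.78×8.314×387/52.4 = 109 kPa.
Isobaric: P stays 109 kPa; V/T = const ⇒ T₂ = 1280 K, V₂ = 174 L.
For an ideal gas ΔU = nCvΔT with Cv = R/(γ−1) = 29.7 J/(mol·K).
ΔU = 1.78×29.7×(1280−387) = 47500 J.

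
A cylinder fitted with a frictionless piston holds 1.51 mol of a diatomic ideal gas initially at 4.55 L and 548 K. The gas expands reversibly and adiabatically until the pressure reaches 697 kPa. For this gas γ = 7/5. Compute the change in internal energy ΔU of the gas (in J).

-3410 J

P₁ = nRT₁/V₁ = 1.51×8.314×548/4.55 = 1510 kPa.
Adiabatic: T₂/T₁ = (P₂/P₁)^((γ−1)/γ) ⇒ T₂ = 548×(0.461)^0.286 = 439 K; V₂ = 7.91 L.
For an ideal gas ΔU = nCvΔT with Cv = (5/2)R = 20.8 J/(mol·K).
ΔU = 1.51×20.8×(439−548) = -3410 J.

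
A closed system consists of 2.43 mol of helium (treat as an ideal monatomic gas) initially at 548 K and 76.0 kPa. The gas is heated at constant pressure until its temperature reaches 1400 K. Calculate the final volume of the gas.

V₁ = nRT₁/P₁ = 2.43×8.314×548/76.0 = 146 L.
Isobaric: P stays 76.0 kPa; V/T = const ⇒ T₂ = 1400 K, V₂ = 372 L.

372 L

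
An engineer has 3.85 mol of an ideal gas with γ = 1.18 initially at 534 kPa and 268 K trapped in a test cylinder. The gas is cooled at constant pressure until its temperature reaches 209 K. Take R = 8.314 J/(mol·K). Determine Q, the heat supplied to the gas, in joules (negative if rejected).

V₁ = nRT₁/P₁ = 3.85×8.314×268/534 = 16.1 L.
Isobaric: P stays 534 kPa; V/T = const ⇒ T₂ = 209 K, V₂ = 12.5 L.
W = PΔV = 534×(12.5−16.1) kPa·L = -1890 J.
ΔU = nCvΔT = 3.85×46.2×(209−268) = -10500 J.
Q = ΔU + W = nCpΔT = -12400 J.

-12400 J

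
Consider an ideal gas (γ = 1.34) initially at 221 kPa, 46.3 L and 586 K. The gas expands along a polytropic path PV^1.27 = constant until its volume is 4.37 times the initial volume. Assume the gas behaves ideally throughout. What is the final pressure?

Polytropic n=1.27: T₂ = T₁(V₁/V₂)^(n−1) = 586×(0.229)^0.27 = 394 K; P₂ = P₁(V₁/V₂)^n = 34.0 kPa.

34.0 kPa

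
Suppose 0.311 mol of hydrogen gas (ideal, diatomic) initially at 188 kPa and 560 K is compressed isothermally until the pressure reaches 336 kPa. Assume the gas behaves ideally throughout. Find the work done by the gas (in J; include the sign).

-841 J

V₁ = nRT₁/P₁ = 0.311×8.314×560/188 = 7.70 L.
Isothermal: T stays 560 K; PV = const ⇒ V₂ = 4.31 L, P₂ = 336 kPa.
W = nRT ln(V₂/V₁) = 0.311×8.314×560×ln(0.560) = -841 J.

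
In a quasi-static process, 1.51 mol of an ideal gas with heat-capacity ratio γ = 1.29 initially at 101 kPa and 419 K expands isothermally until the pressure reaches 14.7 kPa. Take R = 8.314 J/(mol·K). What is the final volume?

358 L

V₁ = nRT₁/P₁ = 1.51×8.314×419/101 = 52.1 L.
Isothermal: T stays 419 K; PV = const ⇒ V₂ = 358 L, P₂ = 14.7 kPa.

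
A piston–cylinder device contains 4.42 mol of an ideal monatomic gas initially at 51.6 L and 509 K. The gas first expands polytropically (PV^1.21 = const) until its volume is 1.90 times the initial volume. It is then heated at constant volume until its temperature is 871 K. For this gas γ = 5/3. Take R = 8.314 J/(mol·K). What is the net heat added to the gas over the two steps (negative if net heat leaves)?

31200 J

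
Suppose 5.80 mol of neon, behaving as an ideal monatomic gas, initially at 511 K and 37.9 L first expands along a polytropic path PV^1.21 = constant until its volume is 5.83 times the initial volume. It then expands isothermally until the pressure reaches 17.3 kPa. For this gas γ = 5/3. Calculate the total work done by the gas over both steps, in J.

61700 J

P₁ = nRT₁/V₁ = 5.80×8.314×511/37.9 = 650 kPa.
Step 1 — Polytropic n=1.21: T₂ = T₁(V₁/V₂)^(n−1) = 511×(0.172)^0.21 = 353 K; P₂ = P₁(V₁/V₂)^n = 77.0 kPa.
W = (P₁V₁−P₂V₂)/(n−1) = (650×37.9−77.0×221)/0.21 = 36300 J.
ΔU = nCvΔT = 5.80×12.5×(353−511) = -11400 J.
Q = ΔU + W = 24900 J.
State after step 1: P = 77.0 kPa, V = 221 L, T = 353 K.
Step 2 — Isothermal: T stays 353 K; PV = const ⇒ V₂ = 984 L, P₂ = 17.3 kPa.
ΔU = 0 (ideal gas, T constant).
W = nRT ln(V₂/V₁) = 5.80×8.314×353×ln(4.45) = 25400 J.
Q = ΔU + W = 25400 J.
Net over both steps: W = 61700 J, Q = 50300 J, ΔU = -11400 J.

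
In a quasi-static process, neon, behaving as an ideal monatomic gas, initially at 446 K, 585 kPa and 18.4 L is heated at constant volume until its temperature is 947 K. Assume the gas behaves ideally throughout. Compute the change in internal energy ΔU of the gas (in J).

18100 J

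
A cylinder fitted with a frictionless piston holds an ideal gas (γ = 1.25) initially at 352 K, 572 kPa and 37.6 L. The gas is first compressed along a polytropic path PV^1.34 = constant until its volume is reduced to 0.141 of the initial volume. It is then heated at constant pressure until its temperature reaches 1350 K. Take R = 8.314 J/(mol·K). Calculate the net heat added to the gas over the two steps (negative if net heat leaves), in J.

225000 J

n = P₁V₁/(RT₁) = 572×37.6/(8.314×352) = 7.35 mol.
Step 1 — Polytropic n=1.34: T₂ = T₁(V₁/V₂)^(n−1) = 352×(7.09)^0.34 = 685 K; P₂ = P₁(V₁/V₂)^n = 7900 kPa.
W = (P₁V₁−P₂V₂)/(n−1) = (572×37.6−7900×5.30)/0.34 = -59900 J.
ΔU = nCvΔT = 7.35×33.3×(685−352) = 81400 J.
Q = ΔU + W = 21600 J.
State after step 1: P = 7900 kPa, V = 5.30 L, T = 685 K.
Step 2 — Isobaric: P stays 7900 kPa; V/T = const ⇒ T₂ = 1350 K, V₂ = 10.4 L.
W = PΔV = 7900×(10.4−5.30) kPa·L = 40600 J.
ΔU = nCvΔT = 7.35×33.3×(1350−685) = 162000 J.
Q = ΔU + W = nCpΔT = 203000 J.
Net over both steps: W = -19300 J, Q = 225000 J, ΔU = 244000 J.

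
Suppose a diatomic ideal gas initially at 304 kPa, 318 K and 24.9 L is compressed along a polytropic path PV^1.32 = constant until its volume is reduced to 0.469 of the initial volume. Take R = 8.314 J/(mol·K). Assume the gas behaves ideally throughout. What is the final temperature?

Polytropic n=1.32: T₂ = T₁(V₁/V₂)^(n−1) = 318×(2.13)^0.32 = 405 K; P₂ = P₁(V₁/V₂)^n = 826 kPa.

405 K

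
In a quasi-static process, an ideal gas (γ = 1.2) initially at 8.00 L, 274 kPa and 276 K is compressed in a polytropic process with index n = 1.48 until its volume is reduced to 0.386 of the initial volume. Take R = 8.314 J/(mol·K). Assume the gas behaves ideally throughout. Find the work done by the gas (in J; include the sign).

n = P₁V₁/(RT₁) = 274×8.00/(8.314×276) = 0.955 mol.
Polytropic n=1.48: T₂ = T₁(V₁/V₂)^(n−1) = 276×(2.59)^0.48 = 436 K; P₂ = P₁(V₁/V₂)^n = 1120 kPa.
W = (P₁V₁−P₂V₂)/(n−1) = (274×8.00−1120×3.09)/0.48 = -2650 J.

-2650 J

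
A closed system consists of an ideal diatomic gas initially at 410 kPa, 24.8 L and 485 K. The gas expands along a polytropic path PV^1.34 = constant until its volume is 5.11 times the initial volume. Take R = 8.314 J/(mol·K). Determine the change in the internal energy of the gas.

n = P₁V₁/(RT₁) = 410×24.8/(8.314×485) = 2.52 mol.
Polytropic n=1.34: T₂ = T₁(V₁/V₂)^(n−1) = 485×(0.196)^0.34 = 279 K; P₂ = P₁(V₁/V₂)^n = 46.1 kPa.
For an ideal gas ΔU = nCvΔT with Cv = (5/2)R = 20.8 J/(mol·K).
ΔU = 2.52×20.8×(279−485) = -10800 J.

-10800 J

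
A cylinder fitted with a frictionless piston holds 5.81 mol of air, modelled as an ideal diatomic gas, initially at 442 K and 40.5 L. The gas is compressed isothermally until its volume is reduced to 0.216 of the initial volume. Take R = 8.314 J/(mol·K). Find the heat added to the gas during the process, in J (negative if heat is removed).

-32700 J

P₁ = nRT₁/V₁ = 5.81×8.314×442/40.5 = 527 kPa.
Isothermal: T stays 442 K; PV = const ⇒ V₂ = 8.75 L, P₂ = 2440 kPa.
ΔU = 0 (ideal gas, T constant).
W = nRT ln(V₂/V₁) = 5.81×8.314×442×ln(0.216) = -32700 J.
Q = ΔU + W = -32700 J.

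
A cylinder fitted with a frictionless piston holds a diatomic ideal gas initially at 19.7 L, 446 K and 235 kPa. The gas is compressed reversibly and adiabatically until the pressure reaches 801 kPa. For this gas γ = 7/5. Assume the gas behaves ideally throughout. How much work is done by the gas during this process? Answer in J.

-4860 J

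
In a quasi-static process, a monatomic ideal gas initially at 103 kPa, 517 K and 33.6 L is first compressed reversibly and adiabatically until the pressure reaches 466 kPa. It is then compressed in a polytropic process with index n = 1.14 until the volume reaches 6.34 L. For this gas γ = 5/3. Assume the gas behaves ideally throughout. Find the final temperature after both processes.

1050 K

n = P₁V₁/(RT₁) = 103×33.6/(8.314×517) = 0.805 mol.
Step 1 — Adiabatic: T₂/T₁ = (P₂/P₁)^((γ−1)/γ) ⇒ T₂ = 517×(4.52)^0.400 = 946 K; V₂ = 13.6 L.
ΔU = nCvΔT = 0.805×12.5×(946−517) = 4300 J.
Q = 0 for an adiabatic process, so W = −ΔU = -4300 J.
State after step 1: P = 466 kPa, V = 13.6 L, T = 946 K.
Step 2 — Polytropic n=1.14: T₂ = T₁(V₁/V₂)^(n−1) = 946×(2.14)^0.14 = 1050 K; P₂ = P₁(V₁/V₂)^n = 1110 kPa.
W = (P₁V₁−P₂V₂)/(n−1) = (466×13.6−1110×6.34)/0.14 = -5090 J.
ΔU = nCvΔT = 0.805×12.5×(1050−946) = 1070 J.
Q = ΔU + W = -4020 J.
Net over both steps: W = -9390 J, Q = -4020 J, ΔU = 5370 J.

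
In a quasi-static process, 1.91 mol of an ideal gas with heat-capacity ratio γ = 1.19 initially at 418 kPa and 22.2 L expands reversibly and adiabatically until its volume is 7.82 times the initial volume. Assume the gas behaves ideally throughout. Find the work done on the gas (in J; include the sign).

-15800 J

T₁ = P₁V₁/(nR) = 418×22.2/(1.91×8.314) = 584 K.
Adiabatic: TV^(γ−1) = const ⇒ T₂ = 584×(0.128)^0.190 = 395 K; PV^γ = const ⇒ P₂ = 36.2 kPa.
ΔU = nCvΔT = 1.91×43.8×(395−584) = -15800 J.
Q = 0 for an adiabatic process, so W = −ΔU = 15800 J.
Work done on the gas = −W_by = -15800 J.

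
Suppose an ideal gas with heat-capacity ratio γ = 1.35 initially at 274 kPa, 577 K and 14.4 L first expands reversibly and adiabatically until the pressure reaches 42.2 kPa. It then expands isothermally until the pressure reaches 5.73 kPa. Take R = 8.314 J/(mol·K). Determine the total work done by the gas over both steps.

9180 J

n = P₁V₁/(RT₁) = 274×14.4/(8.314×577) = 0.822 mol.
Step 1 — Adiabatic: T₂/T₁ = (P₂/P₁)^((γ−1)/γ) ⇒ T₂ = 577×(0.154)^0.259 = 355 K; V₂ = 57.6 L.
ΔU = nCvΔT = 0.822×23.8×(355−577) = -4330 J.
Q = 0 for an adiabatic process, so W = −ΔU = 4330 J.
State after step 1: P = 42.2 kPa, V = 57.6 L, T = 355 K.
Step 2 — Isothermal: T stays 355 K; PV = const ⇒ V₂ = 424 L, P₂ = 5.73 kPa.
ΔU = 0 (ideal gas, T constant).
W = nRT ln(V₂/V₁) = 0.822×8.314×355×ln(7.36) = 4850 J.
Q = ΔU + W = 4850 J.
Net over both steps: W = 9180 J, Q = 4850 J, ΔU = -4330 J.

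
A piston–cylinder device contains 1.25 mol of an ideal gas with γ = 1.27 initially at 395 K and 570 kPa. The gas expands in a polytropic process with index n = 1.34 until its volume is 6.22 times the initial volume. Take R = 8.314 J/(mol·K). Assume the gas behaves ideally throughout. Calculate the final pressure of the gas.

49.2 kPa

V₁ = nRT₁/P₁ = 1.25×8.314×395/570 = 7.20 L.
Polytropic n=1.34: T₂ = T₁(V₁/V₂)^(n−1) = 395×(0.161)^0.34 = 212 K; P₂ = P₁(V₁/V₂)^n = 49.2 kPa.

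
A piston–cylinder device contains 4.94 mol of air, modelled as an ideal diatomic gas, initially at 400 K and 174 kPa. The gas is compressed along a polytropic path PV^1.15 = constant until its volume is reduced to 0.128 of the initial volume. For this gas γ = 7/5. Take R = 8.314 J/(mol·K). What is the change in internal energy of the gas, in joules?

V₁ = nRT₁/P₁ = 4.94×8.314×400/174 = 94.4 L.
Polytropic n=1.15: T₂ = T₁(V₁/V₂)^(n−1) = 400×(7.81)^0.15 = 544 K; P₂ = P₁(V₁/V₂)^n = 1850 kPa.
For an ideal gas ΔU = nCvΔT with Cv = (5/2)R = 20.8 J/(mol·K).
ΔU = 4.94×20.8×(544−400) = 14800 J.

14800 J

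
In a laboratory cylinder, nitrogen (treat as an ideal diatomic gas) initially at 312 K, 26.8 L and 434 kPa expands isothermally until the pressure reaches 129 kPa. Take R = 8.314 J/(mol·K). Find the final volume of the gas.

Isothermal: T stays 312 K; PV = const ⇒ V₂ = 90.2 L, P₂ = 129 kPa.

90.2 L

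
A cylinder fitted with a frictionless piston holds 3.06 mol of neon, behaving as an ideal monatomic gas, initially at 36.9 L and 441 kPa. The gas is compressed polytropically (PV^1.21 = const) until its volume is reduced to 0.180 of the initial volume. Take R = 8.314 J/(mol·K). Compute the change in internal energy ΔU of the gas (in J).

10600 J

T₁ = P₁V₁/(nR) = 441×36.9/(3.06×8.314) = 640 K.
Polytropic n=1.21: T₂ = T₁(V₁/V₂)^(n−1) = 640×(5.56)^0.21 = 917 K; P₂ = P₁(V₁/V₂)^n = 3510 kPa.
For an ideal gas ΔU = nCvΔT with Cv = (3/2)R = 12.5 J/(mol·K).
ΔU = 3.06×12.5×(917−640) = 10600 J.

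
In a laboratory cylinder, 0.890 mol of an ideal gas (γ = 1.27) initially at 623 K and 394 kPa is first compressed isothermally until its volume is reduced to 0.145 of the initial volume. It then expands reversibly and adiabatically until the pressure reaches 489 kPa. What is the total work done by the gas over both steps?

-3690 J

V₁ = nRT₁/P₁ = 0.890×8.314×623/394 = 11.7 L.
Step 1 — Isothermal: T stays 623 K; PV = const ⇒ V₂ = 1.70 L, P₂ = 2720 kPa.
ΔU = 0 (ideal gas, T constant).
W = nRT ln(V₂/V₁) = 0.890×8.314×623×ln(0.145) = -8900 J.
Q = ΔU + W = -8900 J.
State after step 1: P = 2720 kPa, V = 1.70 L, T = 623 K.
Step 2 — Adiabatic: T₂/T₁ = (P₂/P₁)^((γ−1)/γ) ⇒ T₂ = 623×(0.180)^0.213 = 433 K; V₂ = 6.55 L.
ΔU = nCvΔT = 0.890×30.8×(433−623) = -5220 J.
Q = 0 for an adiabatic process, so W = −ΔU = 5220 J.
Net over both steps: W = -3690 J, Q = -8900 J, ΔU = -5220 J.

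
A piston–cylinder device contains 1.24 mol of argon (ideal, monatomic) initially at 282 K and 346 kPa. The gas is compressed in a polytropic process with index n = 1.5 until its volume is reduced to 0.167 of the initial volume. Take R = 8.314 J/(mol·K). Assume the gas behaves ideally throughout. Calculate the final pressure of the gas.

5070 kPa

V₁ = nRT₁/P₁ = 1.24×8.314×282/346 = 8.40 L.
Polytropic n=1.5: T₂ = T₁(V₁/V₂)^(n−1) = 282×(5.99)^0.50 = 690 K; P₂ = P₁(V₁/V₂)^n = 5070 kPa.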